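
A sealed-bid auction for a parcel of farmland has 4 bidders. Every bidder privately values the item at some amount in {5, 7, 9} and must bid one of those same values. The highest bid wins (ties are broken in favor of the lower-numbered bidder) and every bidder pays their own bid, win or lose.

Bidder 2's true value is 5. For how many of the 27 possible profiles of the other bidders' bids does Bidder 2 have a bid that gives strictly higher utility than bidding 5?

Others bid (5, 5, 5): truth gives -5; bid 7 gives -2 > -5. Violating.
Others bid (5, 5, 7): truth gives -5; bid 7 gives -2 > -5. Violating.
Others bid (5, 5, 9): truth gives -5; bid 9 gives -4 > -5. Violating.
Others bid (5, 7, 5): truth gives -5; bid 7 gives -2 > -5. Violating.
Others bid (9, 5, 5): truth gives -5; no alternative beats it.
Others bid (9, 5, 7): truth gives -5; no alternative beats it.
(Checking all 27 profiles: 18 have a profitable deviation, 9 do not.)

18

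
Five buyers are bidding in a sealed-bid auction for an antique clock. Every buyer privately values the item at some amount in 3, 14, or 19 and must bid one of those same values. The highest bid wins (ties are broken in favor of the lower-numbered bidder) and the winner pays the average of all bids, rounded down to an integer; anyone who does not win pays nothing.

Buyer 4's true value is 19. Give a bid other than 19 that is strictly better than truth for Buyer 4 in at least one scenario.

14

Suppose Buyer 1 bids 3, Buyer 2 bids 3, Buyer 3 bids 3 and Buyer 5 bids 3.
Bid 19: wins, pays 6, utility 19 - 6 = 13.
Bid 14: wins, pays 5, utility 19 - 5 = 14.
So bidding 14 beats truth here (14 > 13).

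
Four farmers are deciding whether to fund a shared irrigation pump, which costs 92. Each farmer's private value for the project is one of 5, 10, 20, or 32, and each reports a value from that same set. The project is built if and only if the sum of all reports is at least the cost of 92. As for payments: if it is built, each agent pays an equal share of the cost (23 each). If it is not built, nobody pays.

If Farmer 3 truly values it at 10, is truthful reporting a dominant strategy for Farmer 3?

No

Consider the case where Farmer 1 reports 20, Farmer 2 reports 32 and Farmer 4 reports 32.
Truthful report 10: project built, pays 23, utility 10 - 23 = -13.
Report 5 instead: project not built, utility 0.
Since 0 > -13, reporting 5 is strictly better here, so truthful reporting is not dominant.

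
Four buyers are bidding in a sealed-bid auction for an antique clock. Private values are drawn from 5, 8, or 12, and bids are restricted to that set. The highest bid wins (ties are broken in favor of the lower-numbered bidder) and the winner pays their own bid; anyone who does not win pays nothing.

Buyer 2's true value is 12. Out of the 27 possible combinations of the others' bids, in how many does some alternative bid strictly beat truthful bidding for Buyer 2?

Others bid (5, 5, 5): truth gives 0; bid 8 gives 4 > 0. Violating.
Others bid (5, 5, 8): truth gives 0; bid 8 gives 4 > 0. Violating.
Others bid (5, 8, 5): truth gives 0; bid 8 gives 4 > 0. Violating.
Others bid (5, 8, 8): truth gives 0; bid 8 gives 4 > 0. Violating.
Others bid (5, 5, 12): truth gives 0; no alternative beats it.
Others bid (5, 8, 12): truth gives 0; no alternative beats it.
(Checking all 27 profiles: 4 have a profitable deviation, 23 do not.)

4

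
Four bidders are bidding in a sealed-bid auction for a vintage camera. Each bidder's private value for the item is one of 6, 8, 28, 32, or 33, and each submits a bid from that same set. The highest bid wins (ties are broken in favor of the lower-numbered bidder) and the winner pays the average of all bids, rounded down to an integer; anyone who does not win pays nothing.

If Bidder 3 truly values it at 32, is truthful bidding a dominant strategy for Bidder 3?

Consider the case where Bidder 1 bids 6, Bidder 2 bids 6 and Bidder 4 bids 6.
Truthful bid 32: wins, pays 12, utility 32 - 12 = 20.
Bid 8 instead: wins, pays 6, utility 32 - 6 = 26.
Since 26 > 20, bidding 8 is strictly better here, so truthful bidding is not dominant.

No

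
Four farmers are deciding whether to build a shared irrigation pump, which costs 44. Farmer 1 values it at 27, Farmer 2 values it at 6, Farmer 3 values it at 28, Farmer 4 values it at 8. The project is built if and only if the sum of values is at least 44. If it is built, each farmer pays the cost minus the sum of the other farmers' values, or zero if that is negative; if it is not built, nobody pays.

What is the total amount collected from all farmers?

Total value 69 ≥ cost 44, so it is built.
Farmer 1: others sum to 42; max(0, 44 - 42) = 2.
Farmer 2: others sum to 63; max(0, 44 - 63) = 0.
Farmer 3: others sum to 41; max(0, 44 - 41) = 3.
Farmer 4: others sum to 61; max(0, 44 - 61) = 0.
Total collected = 2 + 0 + 3 + 0 = 5.

5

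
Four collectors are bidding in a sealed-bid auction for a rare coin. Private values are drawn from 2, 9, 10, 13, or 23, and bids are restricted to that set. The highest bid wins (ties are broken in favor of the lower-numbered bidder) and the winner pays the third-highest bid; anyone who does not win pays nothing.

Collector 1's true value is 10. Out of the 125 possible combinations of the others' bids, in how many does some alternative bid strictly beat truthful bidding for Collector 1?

24

Others bid (2, 2, 13): truth gives 0; bid 13 gives 8 > 0. Violating.
Others bid (2, 2, 23): truth gives 0; bid 23 gives 8 > 0. Violating.
Others bid (2, 9, 13): truth gives 0; bid 13 gives 1 > 0. Violating.
Others bid (2, 9, 23): truth gives 0; bid 23 gives 1 > 0. Violating.
Others bid (2, 2, 2): truth gives 8; no alternative beats it.
Others bid (2, 2, 9): truth gives 8; no alternative beats it.
(Checking all 125 profiles: 24 have a profitable deviation, 101 do not.)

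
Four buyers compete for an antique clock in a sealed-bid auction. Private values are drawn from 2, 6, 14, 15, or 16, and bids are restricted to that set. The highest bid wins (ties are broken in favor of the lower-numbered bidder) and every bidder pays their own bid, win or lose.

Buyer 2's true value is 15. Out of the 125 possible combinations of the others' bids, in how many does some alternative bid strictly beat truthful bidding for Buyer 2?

95

Others bid (2, 2, 2): truth gives 0; bid 6 gives 9 > 0. Violating.
Others bid (2, 2, 6): truth gives 0; bid 6 gives 9 > 0. Violating.
Others bid (2, 2, 14): truth gives 0; bid 14 gives 1 > 0. Violating.
Others bid (2, 2, 16): truth gives -15; bid 16 gives -1 > -15. Violating.
Others bid (2, 2, 15): truth gives 0; no alternative beats it.
Others bid (2, 6, 15): truth gives 0; no alternative beats it.
(Checking all 125 profiles: 95 have a profitable deviation, 30 do not.)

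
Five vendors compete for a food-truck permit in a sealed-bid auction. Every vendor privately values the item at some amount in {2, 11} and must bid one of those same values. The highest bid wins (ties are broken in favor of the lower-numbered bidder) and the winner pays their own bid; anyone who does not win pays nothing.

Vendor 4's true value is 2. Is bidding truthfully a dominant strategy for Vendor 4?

Check each profile of the others' bids and compare truth against every alternative bid.
Others bid (2, 2, 2, 2): truth gives 0, best alternative gives -9.
Others bid (2, 2, 2, 11): truth gives 0, best alternative gives -9.
Others bid (2, 2, 11, 2): truth gives 0, best alternative gives 0.
Others bid (2, 2, 11, 11): truth gives 0, best alternative gives 0.
Others bid (2, 11, 2, 2): truth gives 0, best alternative gives 0.
Others bid (2, 11, 2, 11): truth gives 0, best alternative gives 0.
(Remaining 10 profiles checked similarly; truth is weakly best in each.)
In every case the truthful bid is at least as good as any alternative, so it is a dominant strategy.

Yes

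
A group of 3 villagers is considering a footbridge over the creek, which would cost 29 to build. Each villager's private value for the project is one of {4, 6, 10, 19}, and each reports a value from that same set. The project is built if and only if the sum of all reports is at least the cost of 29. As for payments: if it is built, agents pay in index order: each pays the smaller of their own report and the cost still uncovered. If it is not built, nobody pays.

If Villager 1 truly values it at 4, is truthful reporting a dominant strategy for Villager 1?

Yes

Check each profile of the others' reports and compare truth against every alternative report.
Others report (4, 19): truth gives 0, best alternative gives -2.
Others report (6, 19): truth gives 0, best alternative gives -2.
Others report (10, 19): truth gives 0, best alternative gives -2.
Others report (19, 4): truth gives 0, best alternative gives -2.
Others report (19, 6): truth gives 0, best alternative gives -2.
Others report (19, 10): truth gives 0, best alternative gives -2.
(Remaining 10 profiles checked similarly; truth is weakly best in each.)
In every case the truthful report is at least as good as any alternative, so it is a dominant strategy.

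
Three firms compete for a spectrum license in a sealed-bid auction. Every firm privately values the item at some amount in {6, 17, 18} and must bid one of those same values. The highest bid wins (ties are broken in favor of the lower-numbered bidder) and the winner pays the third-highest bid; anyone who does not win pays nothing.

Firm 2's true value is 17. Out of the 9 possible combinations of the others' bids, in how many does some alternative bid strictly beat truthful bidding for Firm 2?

2

Others bid (6, 18): truth gives 0; bid 18 gives 11 > 0. Violating.
Others bid (17, 6): truth gives 0; bid 18 gives 11 > 0. Violating.
Others bid (6, 6): truth gives 11; no alternative beats it.
Others bid (6, 17): truth gives 11; no alternative beats it.
(Checking all 9 profiles: 2 have a profitable deviation, 7 do not.)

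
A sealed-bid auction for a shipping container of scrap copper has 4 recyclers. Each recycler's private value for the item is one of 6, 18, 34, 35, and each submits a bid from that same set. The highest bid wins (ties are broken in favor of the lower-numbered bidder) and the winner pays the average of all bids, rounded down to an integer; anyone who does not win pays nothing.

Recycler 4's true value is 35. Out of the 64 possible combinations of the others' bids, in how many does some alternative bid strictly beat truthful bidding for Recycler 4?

1

Others bid (6, 6, 6): truth gives 22; bid 18 gives 26 > 22. Violating.
Others bid (6, 6, 18): truth gives 19; no alternative beats it.
Others bid (6, 6, 34): truth gives 15; no alternative beats it.
(Checking all 64 profiles: 1 has a profitable deviation, 63 do not.)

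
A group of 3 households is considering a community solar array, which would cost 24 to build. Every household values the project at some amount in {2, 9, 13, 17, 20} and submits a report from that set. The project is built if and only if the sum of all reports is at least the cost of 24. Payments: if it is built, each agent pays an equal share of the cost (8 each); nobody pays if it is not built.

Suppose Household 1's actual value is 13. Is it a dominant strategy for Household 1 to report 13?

No

Consider the case where Household 2 reports 2 and Household 3 reports 2.
Truthful report 13: project not built, utility 0.
Report 20 instead: project built, pays 8, utility 13 - 8 = 5.
Since 5 > 0, reporting 20 is strictly better here, so truthful reporting is not dominant.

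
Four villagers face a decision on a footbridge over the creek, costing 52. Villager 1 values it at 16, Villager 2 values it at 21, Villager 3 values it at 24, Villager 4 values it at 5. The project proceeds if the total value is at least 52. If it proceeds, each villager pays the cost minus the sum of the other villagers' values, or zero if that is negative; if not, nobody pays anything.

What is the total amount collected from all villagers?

Total value 66 ≥ cost 52, so it is built.
Villager 1: others sum to 50; max(0, 52 - 50) = 2.
Villager 2: others sum to 45; max(0, 52 - 45) = 7.
Villager 3: others sum to 42; max(0, 52 - 42) = 10.
Villager 4: others sum to 61; max(0, 52 - 61) = 0.
Total collected = 2 + 7 + 10 + 0 = 19.

19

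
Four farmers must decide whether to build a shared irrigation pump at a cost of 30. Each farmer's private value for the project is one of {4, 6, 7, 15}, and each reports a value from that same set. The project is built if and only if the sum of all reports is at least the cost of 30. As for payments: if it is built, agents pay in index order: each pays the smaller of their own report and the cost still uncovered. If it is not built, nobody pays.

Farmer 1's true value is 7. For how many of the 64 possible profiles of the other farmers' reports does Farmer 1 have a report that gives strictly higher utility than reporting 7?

Others report (4, 6, 15): truth gives 0; report 6 gives 1 > 0. Violating.
Others report (4, 7, 15): truth gives 0; report 4 gives 3 > 0. Violating.
Others report (4, 15, 6): truth gives 0; report 6 gives 1 > 0. Violating.
Others report (4, 15, 7): truth gives 0; report 4 gives 3 > 0. Violating.
Others report (4, 4, 4): truth gives 0; no alternative beats it.
Others report (4, 4, 6): truth gives 0; no alternative beats it.
(Checking all 64 profiles: 34 have a profitable deviation, 30 do not.)

34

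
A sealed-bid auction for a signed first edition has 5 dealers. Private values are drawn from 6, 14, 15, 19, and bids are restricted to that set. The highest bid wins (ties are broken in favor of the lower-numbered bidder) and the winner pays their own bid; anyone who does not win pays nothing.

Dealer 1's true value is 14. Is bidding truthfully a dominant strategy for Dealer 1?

Consider the case where Dealer 2 bids 6, Dealer 3 bids 6, Dealer 4 bids 6 and Dealer 5 bids 6.
Truthful bid 14: wins, pays 14, utility 14 - 14 = 0.
Bid 6 instead: wins, pays 6, utility 14 - 6 = 8.
Since 8 > 0, bidding 6 is strictly better here, so truthful bidding is not dominant.

No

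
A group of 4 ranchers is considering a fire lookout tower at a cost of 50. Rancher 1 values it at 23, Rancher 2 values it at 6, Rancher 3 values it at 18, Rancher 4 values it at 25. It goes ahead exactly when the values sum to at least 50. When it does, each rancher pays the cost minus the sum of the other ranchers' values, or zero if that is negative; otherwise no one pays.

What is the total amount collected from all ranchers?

4

Total value 72 ≥ cost 50, so it is built.
Rancher 1: others sum to 49; max(0, 50 - 49) = 1.
Rancher 2: others sum to 66; max(0, 50 - 66) = 0.
Rancher 3: others sum to 54; max(0, 50 - 54) = 0.
Rancher 4: others sum to 47; max(0, 50 - 47) = 3.
Total collected = 1 + 0 + 0 + 3 = 4.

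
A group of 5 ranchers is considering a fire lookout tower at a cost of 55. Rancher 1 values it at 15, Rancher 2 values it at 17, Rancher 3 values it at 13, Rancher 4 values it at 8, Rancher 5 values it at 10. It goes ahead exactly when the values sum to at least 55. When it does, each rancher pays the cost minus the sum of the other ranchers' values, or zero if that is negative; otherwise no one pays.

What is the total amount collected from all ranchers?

Total value 63 ≥ cost 55, so it is built.
Rancher 1: others sum to 48; max(0, 55 - 48) = 7.
Rancher 2: others sum to 46; max(0, 55 - 46) = 9.
Rancher 3: others sum to 50; max(0, 55 - 50) = 5.
Rancher 4: others sum to 55; max(0, 55 - 55) = 0.
Rancher 5: others sum to 53; max(0, 55 - 53) = 2.
Total collected = 7 + 9 + 5 + 0 + 2 = 23.

23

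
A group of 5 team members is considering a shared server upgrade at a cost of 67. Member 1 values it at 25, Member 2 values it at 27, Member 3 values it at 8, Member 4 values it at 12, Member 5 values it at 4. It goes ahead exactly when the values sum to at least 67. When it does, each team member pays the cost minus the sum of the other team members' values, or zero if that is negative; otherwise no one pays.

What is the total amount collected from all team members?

37

Total value 76 ≥ cost 67, so it is built.
Member 1: others sum to 51; max(0, 67 - 51) = 16.
Member 2: others sum to 49; max(0, 67 - 49) = 18.
Member 3: others sum to 68; max(0, 67 - 68) = 0.
Member 4: others sum to 64; max(0, 67 - 64) = 3.
Member 5: others sum to 72; max(0, 67 - 72) = 0.
Total collected = 16 + 18 + 0 + 3 + 0 = 37.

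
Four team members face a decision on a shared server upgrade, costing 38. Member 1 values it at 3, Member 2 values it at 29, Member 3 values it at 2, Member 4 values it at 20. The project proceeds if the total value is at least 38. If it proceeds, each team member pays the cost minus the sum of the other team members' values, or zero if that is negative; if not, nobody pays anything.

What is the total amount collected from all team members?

Total value 54 ≥ cost 38, so it is built.
Member 1: others sum to 51; max(0, 38 - 51) = 0.
Member 2: others sum to 25; max(0, 38 - 25) = 13.
Member 3: others sum to 52; max(0, 38 - 52) = 0.
Member 4: others sum to 34; max(0, 38 - 34) = 4.
Total collected = 0 + 13 + 0 + 4 = 17.

17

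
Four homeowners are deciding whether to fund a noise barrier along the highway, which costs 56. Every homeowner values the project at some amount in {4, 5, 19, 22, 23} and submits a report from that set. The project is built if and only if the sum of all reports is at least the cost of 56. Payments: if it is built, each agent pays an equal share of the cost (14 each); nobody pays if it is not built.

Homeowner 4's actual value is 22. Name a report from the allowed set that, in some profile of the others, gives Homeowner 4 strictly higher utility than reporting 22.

Suppose Homeowner 1 reports 5, Homeowner 2 reports 5 and Homeowner 3 reports 23.
Report 22: project not built, utility 0.
Report 23: project built, pays 14, utility 22 - 14 = 8.
So reporting 23 beats truth here (8 > 0).

23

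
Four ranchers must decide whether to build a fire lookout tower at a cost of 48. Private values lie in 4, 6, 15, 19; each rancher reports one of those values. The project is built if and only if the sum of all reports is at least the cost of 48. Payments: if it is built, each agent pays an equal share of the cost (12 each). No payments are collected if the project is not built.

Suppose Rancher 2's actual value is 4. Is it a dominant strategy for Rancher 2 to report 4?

Yes

Check each profile of the others' reports and compare truth against every alternative report.
Others report (4, 19, 19): truth gives 0, best alternative gives -8.
Others report (19, 4, 19): truth gives 0, best alternative gives -8.
Others report (19, 19, 4): truth gives 0, best alternative gives -8.
Others report (6, 19, 19): truth gives -8, best alternative gives -8.
Others report (15, 15, 15): truth gives -8, best alternative gives -8.
Others report (15, 15, 19): truth gives -8, best alternative gives -8.
(Remaining 58 profiles checked similarly; truth is weakly best in each.)
In every case the truthful report is at least as good as any alternative, so it is a dominant strategy.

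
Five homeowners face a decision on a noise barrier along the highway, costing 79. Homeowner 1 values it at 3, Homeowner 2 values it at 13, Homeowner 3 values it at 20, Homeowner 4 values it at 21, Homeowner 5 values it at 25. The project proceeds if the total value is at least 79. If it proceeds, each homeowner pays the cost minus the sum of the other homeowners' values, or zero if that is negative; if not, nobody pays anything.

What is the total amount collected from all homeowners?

Total value 82 ≥ cost 79, so it is built.
Homeowner 1: others sum to 79; max(0, 79 - 79) = 0.
Homeowner 2: others sum to 69; max(0, 79 - 69) = 10.
Homeowner 3: others sum to 62; max(0, 79 - 62) = 17.
Homeowner 4: others sum to 61; max(0, 79 - 61) = 18.
Homeowner 5: others sum to 57; max(0, 79 - 57) = 22.
Total collected = 0 + 10 + 17 + 18 + 22 = 67.

67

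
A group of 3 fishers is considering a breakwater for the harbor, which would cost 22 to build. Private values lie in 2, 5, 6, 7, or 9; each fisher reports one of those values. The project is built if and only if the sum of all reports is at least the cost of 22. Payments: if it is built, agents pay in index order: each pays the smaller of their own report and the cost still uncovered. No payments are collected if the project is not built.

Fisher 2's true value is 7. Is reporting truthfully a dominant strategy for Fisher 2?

Consider the case where Fisher 1 reports 7 and Fisher 3 reports 9.
Truthful report 7: project built, pays 7, utility 7 - 7 = 0.
Report 6 instead: project built, pays 6, utility 7 - 6 = 1.
Since 1 > 0, reporting 6 is strictly better here, so truthful reporting is not dominant.

No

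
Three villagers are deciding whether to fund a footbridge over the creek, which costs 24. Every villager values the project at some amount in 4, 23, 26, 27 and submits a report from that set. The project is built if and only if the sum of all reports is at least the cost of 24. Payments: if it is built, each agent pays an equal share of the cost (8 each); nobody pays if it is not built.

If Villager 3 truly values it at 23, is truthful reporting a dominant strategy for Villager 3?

Yes

Check each profile of the others' reports and compare truth against every alternative report.
Others report (4, 4): truth gives 15, best alternative gives 15.
Others report (4, 23): truth gives 15, best alternative gives 15.
Others report (4, 26): truth gives 15, best alternative gives 15.
Others report (4, 27): truth gives 15, best alternative gives 15.
Others report (23, 4): truth gives 15, best alternative gives 15.
Others report (23, 23): truth gives 15, best alternative gives 15.
(Remaining 10 profiles checked similarly; truth is weakly best in each.)
In every case the truthful report is at least as good as any alternative, so it is a dominant strategy.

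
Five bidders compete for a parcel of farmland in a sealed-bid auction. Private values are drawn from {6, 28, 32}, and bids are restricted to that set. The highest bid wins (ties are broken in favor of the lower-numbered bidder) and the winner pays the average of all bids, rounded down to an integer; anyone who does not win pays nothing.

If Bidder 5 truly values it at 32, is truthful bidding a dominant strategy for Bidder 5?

Consider the case where Bidder 1 bids 6, Bidder 2 bids 6, Bidder 3 bids 6 and Bidder 4 bids 6.
Truthful bid 32: wins, pays 11, utility 32 - 11 = 21.
Bid 28 instead: wins, pays 10, utility 32 - 10 = 22.
Since 22 > 21, bidding 28 is strictly better here, so truthful bidding is not dominant.

No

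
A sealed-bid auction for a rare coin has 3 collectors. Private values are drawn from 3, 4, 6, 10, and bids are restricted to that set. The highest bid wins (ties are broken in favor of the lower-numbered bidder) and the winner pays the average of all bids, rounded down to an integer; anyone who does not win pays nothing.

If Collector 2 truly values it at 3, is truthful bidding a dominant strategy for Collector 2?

Check each profile of the others' bids and compare truth against every alternative bid.
Others bid (3, 3): truth gives 0, best alternative gives 0.
Others bid (3, 4): truth gives 0, best alternative gives 0.
Others bid (3, 6): truth gives 0, best alternative gives 0.
Others bid (3, 10): truth gives 0, best alternative gives 0.
Others bid (4, 3): truth gives 0, best alternative gives 0.
Others bid (4, 4): truth gives 0, best alternative gives 0.
(Remaining 10 profiles checked similarly; truth is weakly best in each.)
In every case the truthful bid is at least as good as any alternative, so it is a dominant strategy.

Yes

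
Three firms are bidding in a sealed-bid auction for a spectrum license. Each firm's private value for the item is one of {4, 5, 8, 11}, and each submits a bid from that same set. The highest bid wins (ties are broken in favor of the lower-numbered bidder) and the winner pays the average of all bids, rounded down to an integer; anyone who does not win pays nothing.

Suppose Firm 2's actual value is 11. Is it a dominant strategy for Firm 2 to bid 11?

No

Consider the case where Firm 1 bids 4 and Firm 3 bids 4.
Truthful bid 11: wins, pays 6, utility 11 - 6 = 5.
Bid 5 instead: wins, pays 4, utility 11 - 4 = 7.
Since 7 > 5, bidding 5 is strictly better here, so truthful bidding is not dominant.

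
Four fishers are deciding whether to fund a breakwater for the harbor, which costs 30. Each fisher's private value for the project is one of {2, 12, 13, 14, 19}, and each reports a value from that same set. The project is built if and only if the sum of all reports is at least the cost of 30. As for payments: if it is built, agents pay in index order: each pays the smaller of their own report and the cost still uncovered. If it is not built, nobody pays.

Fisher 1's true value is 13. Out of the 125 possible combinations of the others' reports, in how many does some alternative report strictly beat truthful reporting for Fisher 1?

Others report (2, 2, 14): truth gives 0; report 12 gives 1 > 0. Violating.
Others report (2, 2, 19): truth gives 0; report 12 gives 1 > 0. Violating.
Others report (2, 12, 12): truth gives 0; report 12 gives 1 > 0. Violating.
Others report (2, 12, 13): truth gives 0; report 12 gives 1 > 0. Violating.
Others report (2, 2, 2): truth gives 0; no alternative beats it.
Others report (2, 2, 12): truth gives 0; no alternative beats it.
(Checking all 125 profiles: 118 have a profitable deviation, 7 do not.)

118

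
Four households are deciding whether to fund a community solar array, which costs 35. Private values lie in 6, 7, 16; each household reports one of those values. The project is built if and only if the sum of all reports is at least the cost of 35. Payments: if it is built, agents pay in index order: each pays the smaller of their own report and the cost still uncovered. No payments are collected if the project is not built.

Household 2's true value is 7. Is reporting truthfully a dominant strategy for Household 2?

Consider the case where Household 1 reports 6, Household 3 reports 7 and Household 4 reports 16.
Truthful report 7: project built, pays 7, utility 7 - 7 = 0.
Report 6 instead: project built, pays 6, utility 7 - 6 = 1.
Since 1 > 0, reporting 6 is strictly better here, so truthful reporting is not dominant.

No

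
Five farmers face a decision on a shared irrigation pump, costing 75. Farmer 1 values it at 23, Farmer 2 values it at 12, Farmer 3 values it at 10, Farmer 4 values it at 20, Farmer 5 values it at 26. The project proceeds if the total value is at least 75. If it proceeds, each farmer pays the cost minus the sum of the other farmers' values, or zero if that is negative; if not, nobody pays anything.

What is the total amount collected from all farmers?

21

Total value 91 ≥ cost 75, so it is built.
Farmer 1: others sum to 68; max(0, 75 - 68) = 7.
Farmer 2: others sum to 79; max(0, 75 - 79) = 0.
Farmer 3: others sum to 81; max(0, 75 - 81) = 0.
Farmer 4: others sum to 71; max(0, 75 - 71) = 4.
Farmer 5: others sum to 65; max(0, 75 - 65) = 10.
Total collected = 7 + 0 + 0 + 4 + 10 = 21.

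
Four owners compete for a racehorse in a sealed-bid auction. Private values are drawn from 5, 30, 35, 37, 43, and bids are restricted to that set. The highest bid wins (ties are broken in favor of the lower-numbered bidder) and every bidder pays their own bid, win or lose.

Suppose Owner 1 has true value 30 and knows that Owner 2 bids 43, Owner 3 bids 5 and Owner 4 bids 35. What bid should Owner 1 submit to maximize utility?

5

Bid 5: loses but pays 5, utility -5.
Bid 30: loses but pays 30, utility -30.
Bid 35: loses but pays 35, utility -35.
Bid 37: loses but pays 37, utility -37.
Bid 43: wins, pays 43, utility 30 - 43 = -13.
The best choice is 5 with utility -5.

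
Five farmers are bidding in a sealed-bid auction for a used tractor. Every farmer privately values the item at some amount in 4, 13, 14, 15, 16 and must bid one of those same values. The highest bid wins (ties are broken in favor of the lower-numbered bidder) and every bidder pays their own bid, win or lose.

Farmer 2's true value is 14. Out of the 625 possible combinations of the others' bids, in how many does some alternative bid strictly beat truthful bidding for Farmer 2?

Others bid (4, 4, 4, 4): truth gives 0; bid 13 gives 1 > 0. Violating.
Others bid (4, 4, 4, 13): truth gives 0; bid 13 gives 1 > 0. Violating.
Others bid (4, 4, 4, 15): truth gives -14; bid 15 gives -1 > -14. Violating.
Others bid (4, 4, 4, 16): truth gives -14; bid 16 gives -2 > -14. Violating.
Others bid (4, 4, 4, 14): truth gives 0; no alternative beats it.
Others bid (4, 4, 13, 14): truth gives 0; no alternative beats it.
(Checking all 625 profiles: 579 have a profitable deviation, 46 do not.)

579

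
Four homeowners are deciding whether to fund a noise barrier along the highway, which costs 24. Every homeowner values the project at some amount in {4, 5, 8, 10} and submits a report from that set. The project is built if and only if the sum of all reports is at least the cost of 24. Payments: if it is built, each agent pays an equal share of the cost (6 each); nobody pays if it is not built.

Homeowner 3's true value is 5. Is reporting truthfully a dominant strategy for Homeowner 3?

Consider the case where Homeowner 1 reports 4, Homeowner 2 reports 5 and Homeowner 4 reports 10.
Truthful report 5: project built, pays 6, utility 5 - 6 = -1.
Report 4 instead: project not built, utility 0.
Since 0 > -1, reporting 4 is strictly better here, so truthful reporting is not dominant.

No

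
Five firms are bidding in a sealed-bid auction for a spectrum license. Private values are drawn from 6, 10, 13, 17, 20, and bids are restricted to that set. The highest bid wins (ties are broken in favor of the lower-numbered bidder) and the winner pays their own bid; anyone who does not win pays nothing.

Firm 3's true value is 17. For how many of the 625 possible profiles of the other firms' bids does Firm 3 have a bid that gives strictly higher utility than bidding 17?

Others bid (6, 6, 6, 6): truth gives 0; bid 10 gives 7 > 0. Violating.
Others bid (6, 6, 6, 10): truth gives 0; bid 10 gives 7 > 0. Violating.
Others bid (6, 6, 6, 13): truth gives 0; bid 13 gives 4 > 0. Violating.
Others bid (6, 6, 10, 6): truth gives 0; bid 10 gives 7 > 0. Violating.
Others bid (6, 6, 6, 17): truth gives 0; no alternative beats it.
Others bid (6, 6, 6, 20): truth gives 0; no alternative beats it.
(Checking all 625 profiles: 36 have a profitable deviation, 589 do not.)

36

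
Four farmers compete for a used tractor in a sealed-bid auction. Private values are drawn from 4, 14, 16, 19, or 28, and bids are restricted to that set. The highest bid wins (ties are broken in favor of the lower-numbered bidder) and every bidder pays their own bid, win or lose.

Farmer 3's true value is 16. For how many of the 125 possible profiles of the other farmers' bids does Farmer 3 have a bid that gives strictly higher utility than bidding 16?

Others bid (4, 4, 4): truth gives 0; bid 14 gives 2 > 0. Violating.
Others bid (4, 4, 14): truth gives 0; bid 14 gives 2 > 0. Violating.
Others bid (4, 4, 19): truth gives -16; bid 19 gives -3 > -16. Violating.
Others bid (4, 4, 28): truth gives -16; bid 4 gives -4 > -16. Violating.
Others bid (4, 4, 16): truth gives 0; no alternative beats it.
Others bid (4, 14, 4): truth gives 0; no alternative beats it.
(Checking all 125 profiles: 115 have a profitable deviation, 10 do not.)

115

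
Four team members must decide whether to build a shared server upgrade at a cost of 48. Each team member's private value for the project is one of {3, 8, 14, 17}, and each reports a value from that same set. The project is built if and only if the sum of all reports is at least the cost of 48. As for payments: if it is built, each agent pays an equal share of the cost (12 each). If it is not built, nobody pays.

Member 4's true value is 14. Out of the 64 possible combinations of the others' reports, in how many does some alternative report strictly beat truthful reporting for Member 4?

Others report (3, 14, 14): truth gives 0; report 17 gives 2 > 0. Violating.
Others report (8, 8, 17): truth gives 0; report 17 gives 2 > 0. Violating.
Others report (8, 17, 8): truth gives 0; report 17 gives 2 > 0. Violating.
Others report (14, 3, 14): truth gives 0; report 17 gives 2 > 0. Violating.
Others report (3, 3, 3): truth gives 0; no alternative beats it.
Others report (3, 3, 8): truth gives 0; no alternative beats it.
(Checking all 64 profiles: 6 have a profitable deviation, 58 do not.)

6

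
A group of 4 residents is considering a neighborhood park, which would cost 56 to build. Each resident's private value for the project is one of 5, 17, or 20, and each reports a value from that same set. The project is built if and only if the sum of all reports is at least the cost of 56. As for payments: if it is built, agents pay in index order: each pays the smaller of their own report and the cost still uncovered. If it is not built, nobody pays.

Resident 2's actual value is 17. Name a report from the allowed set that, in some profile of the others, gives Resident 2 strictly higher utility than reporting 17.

5

Suppose Resident 1 reports 17, Resident 3 reports 17 and Resident 4 reports 17.
Report 17: project built, pays 17, utility 17 - 17 = 0.
Report 5: project built, pays 5, utility 17 - 5 = 12.
So reporting 5 beats truth here (12 > 0).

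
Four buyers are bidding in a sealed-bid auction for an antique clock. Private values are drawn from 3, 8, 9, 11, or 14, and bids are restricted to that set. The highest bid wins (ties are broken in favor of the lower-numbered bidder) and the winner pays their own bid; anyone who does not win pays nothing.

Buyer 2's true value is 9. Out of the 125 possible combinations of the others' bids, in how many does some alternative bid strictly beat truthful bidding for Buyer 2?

4

Others bid (3, 3, 3): truth gives 0; bid 8 gives 1 > 0. Violating.
Others bid (3, 3, 8): truth gives 0; bid 8 gives 1 > 0. Violating.
Others bid (3, 8, 3): truth gives 0; bid 8 gives 1 > 0. Violating.
Others bid (3, 8, 8): truth gives 0; bid 8 gives 1 > 0. Violating.
Others bid (3, 3, 9): truth gives 0; no alternative beats it.
Others bid (3, 3, 11): truth gives 0; no alternative beats it.
(Checking all 125 profiles: 4 have a profitable deviation, 121 do not.)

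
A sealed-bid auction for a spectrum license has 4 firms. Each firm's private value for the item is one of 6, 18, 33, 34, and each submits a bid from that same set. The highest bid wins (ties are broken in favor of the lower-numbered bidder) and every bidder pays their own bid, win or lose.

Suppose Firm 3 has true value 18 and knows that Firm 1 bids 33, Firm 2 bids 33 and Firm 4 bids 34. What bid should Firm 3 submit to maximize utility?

6

Bid 6: loses but pays 6, utility -6.
Bid 18: loses but pays 18, utility -18.
Bid 33: loses but pays 33, utility -33.
Bid 34: wins, pays 34, utility 18 - 34 = -16.
The best choice is 6 with utility -6.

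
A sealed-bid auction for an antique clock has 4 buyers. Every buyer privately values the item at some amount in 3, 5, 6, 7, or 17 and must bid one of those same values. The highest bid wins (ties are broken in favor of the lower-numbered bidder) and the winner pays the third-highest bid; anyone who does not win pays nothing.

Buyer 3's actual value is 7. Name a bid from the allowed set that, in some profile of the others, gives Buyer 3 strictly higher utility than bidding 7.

17

Suppose Buyer 1 bids 3, Buyer 2 bids 3 and Buyer 4 bids 17.
Bid 7: loses, pays 0, utility 0.
Bid 17: wins, pays 3, utility 7 - 3 = 4.
So bidding 17 beats truth here (4 > 0).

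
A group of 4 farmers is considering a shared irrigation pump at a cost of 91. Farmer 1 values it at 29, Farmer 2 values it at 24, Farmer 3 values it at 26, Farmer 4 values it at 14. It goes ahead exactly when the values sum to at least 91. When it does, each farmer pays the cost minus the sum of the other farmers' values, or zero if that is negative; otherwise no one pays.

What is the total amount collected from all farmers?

85

Total value 93 ≥ cost 91, so it is built.
Farmer 1: others sum to 64; max(0, 91 - 64) = 27.
Farmer 2: others sum to 69; max(0, 91 - 69) = 22.
Farmer 3: others sum to 67; max(0, 91 - 67) = 24.
Farmer 4: others sum to 79; max(0, 91 - 79) = 12.
Total collected = 27 + 22 + 24 + 12 = 85.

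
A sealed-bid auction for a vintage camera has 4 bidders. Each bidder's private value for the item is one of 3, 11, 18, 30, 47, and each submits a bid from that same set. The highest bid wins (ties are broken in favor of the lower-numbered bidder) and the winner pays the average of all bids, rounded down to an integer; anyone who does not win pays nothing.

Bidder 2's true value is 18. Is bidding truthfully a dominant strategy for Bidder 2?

No

Consider the case where Bidder 1 bids 3, Bidder 3 bids 3 and Bidder 4 bids 3.
Truthful bid 18: wins, pays 6, utility 18 - 6 = 12.
Bid 11 instead: wins, pays 5, utility 18 - 5 = 13.
Since 13 > 12, bidding 11 is strictly better here, so truthful bidding is not dominant.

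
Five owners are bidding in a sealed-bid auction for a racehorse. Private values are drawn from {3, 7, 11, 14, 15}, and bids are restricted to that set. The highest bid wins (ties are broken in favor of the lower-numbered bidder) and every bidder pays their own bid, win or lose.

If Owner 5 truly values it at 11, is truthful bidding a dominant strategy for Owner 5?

No

Consider the case where Owner 1 bids 3, Owner 2 bids 3, Owner 3 bids 3 and Owner 4 bids 3.
Truthful bid 11: wins, pays 11, utility 11 - 11 = 0.
Bid 7 instead: wins, pays 7, utility 11 - 7 = 4.
Since 4 > 0, bidding 7 is strictly better here, so truthful bidding is not dominant.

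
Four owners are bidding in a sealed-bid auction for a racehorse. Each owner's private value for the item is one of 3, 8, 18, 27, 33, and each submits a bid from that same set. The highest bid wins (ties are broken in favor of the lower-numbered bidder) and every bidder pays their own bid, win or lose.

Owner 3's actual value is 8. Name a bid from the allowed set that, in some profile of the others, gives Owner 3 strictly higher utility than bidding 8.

Suppose Owner 1 bids 3, Owner 2 bids 3 and Owner 4 bids 18.
Bid 8: loses but pays 8, utility -8.
Bid 3: loses but pays 3, utility -3.
So bidding 3 beats truth here (-3 > -8).

3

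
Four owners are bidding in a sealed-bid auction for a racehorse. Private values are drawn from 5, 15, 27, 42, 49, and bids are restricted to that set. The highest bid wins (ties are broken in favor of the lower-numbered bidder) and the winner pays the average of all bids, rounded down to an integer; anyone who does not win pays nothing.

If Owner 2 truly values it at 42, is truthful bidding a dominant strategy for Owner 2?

Consider the case where Owner 1 bids 5, Owner 3 bids 5 and Owner 4 bids 5.
Truthful bid 42: wins, pays 14, utility 42 - 14 = 28.
Bid 15 instead: wins, pays 7, utility 42 - 7 = 35.
Since 35 > 28, bidding 15 is strictly better here, so truthful bidding is not dominant.

No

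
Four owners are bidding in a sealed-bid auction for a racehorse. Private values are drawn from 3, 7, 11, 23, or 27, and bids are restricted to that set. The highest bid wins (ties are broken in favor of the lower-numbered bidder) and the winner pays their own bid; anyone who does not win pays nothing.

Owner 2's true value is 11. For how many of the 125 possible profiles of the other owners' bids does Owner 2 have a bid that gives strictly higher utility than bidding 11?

Others bid (3, 3, 3): truth gives 0; bid 7 gives 4 > 0. Violating.
Others bid (3, 3, 7): truth gives 0; bid 7 gives 4 > 0. Violating.
Others bid (3, 7, 3): truth gives 0; bid 7 gives 4 > 0. Violating.
Others bid (3, 7, 7): truth gives 0; bid 7 gives 4 > 0. Violating.
Others bid (3, 3, 11): truth gives 0; no alternative beats it.
Others bid (3, 3, 23): truth gives 0; no alternative beats it.
(Checking all 125 profiles: 4 have a profitable deviation, 121 do not.)

4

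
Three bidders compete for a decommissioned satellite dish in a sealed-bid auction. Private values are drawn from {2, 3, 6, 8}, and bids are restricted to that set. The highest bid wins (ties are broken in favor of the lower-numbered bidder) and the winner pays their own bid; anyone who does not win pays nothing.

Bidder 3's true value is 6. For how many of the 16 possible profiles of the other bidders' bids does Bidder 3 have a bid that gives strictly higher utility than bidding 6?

Others bid (2, 2): truth gives 0; bid 3 gives 3 > 0. Violating.
Others bid (2, 3): truth gives 0; no alternative beats it.
Others bid (2, 6): truth gives 0; no alternative beats it.
(Checking all 16 profiles: 1 has a profitable deviation, 15 do not.)

1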